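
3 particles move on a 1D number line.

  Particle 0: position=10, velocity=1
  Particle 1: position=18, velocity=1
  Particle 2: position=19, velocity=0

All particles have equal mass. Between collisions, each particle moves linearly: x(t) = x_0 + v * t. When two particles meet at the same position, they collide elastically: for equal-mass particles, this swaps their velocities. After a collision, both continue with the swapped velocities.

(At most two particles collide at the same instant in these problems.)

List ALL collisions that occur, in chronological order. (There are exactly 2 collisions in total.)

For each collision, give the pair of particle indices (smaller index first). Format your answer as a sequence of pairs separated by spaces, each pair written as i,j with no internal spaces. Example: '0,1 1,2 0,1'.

Collision at t=1: particles 1 and 2 swap velocities; positions: p0=11 p1=19 p2=19; velocities now: v0=1 v1=0 v2=1
Collision at t=9: particles 0 and 1 swap velocities; positions: p0=19 p1=19 p2=27; velocities now: v0=0 v1=1 v2=1

Answer: 1,2 0,1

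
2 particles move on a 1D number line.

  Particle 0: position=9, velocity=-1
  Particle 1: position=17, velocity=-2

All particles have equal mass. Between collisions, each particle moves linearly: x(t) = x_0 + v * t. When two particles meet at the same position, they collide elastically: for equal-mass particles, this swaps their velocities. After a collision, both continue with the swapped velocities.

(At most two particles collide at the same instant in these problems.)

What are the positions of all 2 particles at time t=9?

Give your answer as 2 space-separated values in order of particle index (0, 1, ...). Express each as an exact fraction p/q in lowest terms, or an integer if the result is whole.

Answer: -1 0

Derivation:
Collision at t=8: particles 0 and 1 swap velocities; positions: p0=1 p1=1; velocities now: v0=-2 v1=-1
Advance to t=9 (no further collisions before then); velocities: v0=-2 v1=-1; positions = -1 0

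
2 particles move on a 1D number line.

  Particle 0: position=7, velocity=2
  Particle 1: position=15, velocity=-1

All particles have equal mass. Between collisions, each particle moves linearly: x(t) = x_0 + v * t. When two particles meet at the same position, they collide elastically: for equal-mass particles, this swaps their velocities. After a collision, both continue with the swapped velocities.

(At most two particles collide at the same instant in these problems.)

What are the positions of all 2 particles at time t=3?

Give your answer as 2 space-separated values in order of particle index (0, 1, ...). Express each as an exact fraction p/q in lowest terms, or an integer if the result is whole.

Answer: 12 13

Derivation:
Collision at t=8/3: particles 0 and 1 swap velocities; positions: p0=37/3 p1=37/3; velocities now: v0=-1 v1=2
Advance to t=3 (no further collisions before then); velocities: v0=-1 v1=2; positions = 12 13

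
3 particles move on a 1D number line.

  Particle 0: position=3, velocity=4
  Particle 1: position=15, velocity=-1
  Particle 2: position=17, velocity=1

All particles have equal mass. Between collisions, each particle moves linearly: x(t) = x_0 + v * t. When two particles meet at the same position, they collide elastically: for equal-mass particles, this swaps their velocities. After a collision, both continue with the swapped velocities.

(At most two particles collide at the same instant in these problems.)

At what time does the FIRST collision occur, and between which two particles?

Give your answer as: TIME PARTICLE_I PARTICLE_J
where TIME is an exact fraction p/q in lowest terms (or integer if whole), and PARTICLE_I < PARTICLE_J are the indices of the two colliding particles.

Answer: 12/5 0 1

Derivation:
Pair (0,1): pos 3,15 vel 4,-1 -> gap=12, closing at 5/unit, collide at t=12/5
Pair (1,2): pos 15,17 vel -1,1 -> not approaching (rel speed -2 <= 0)
Earliest collision: t=12/5 between 0 and 1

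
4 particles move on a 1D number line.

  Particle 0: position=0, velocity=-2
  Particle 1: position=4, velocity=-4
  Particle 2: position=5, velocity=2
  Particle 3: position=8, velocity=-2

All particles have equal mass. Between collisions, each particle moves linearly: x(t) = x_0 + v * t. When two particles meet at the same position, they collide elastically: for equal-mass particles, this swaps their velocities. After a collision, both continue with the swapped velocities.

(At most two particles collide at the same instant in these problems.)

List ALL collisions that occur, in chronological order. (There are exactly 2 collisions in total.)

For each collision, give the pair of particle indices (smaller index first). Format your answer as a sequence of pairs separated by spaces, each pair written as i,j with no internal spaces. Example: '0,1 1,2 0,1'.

Answer: 2,3 0,1

Derivation:
Collision at t=3/4: particles 2 and 3 swap velocities; positions: p0=-3/2 p1=1 p2=13/2 p3=13/2; velocities now: v0=-2 v1=-4 v2=-2 v3=2
Collision at t=2: particles 0 and 1 swap velocities; positions: p0=-4 p1=-4 p2=4 p3=9; velocities now: v0=-4 v1=-2 v2=-2 v3=2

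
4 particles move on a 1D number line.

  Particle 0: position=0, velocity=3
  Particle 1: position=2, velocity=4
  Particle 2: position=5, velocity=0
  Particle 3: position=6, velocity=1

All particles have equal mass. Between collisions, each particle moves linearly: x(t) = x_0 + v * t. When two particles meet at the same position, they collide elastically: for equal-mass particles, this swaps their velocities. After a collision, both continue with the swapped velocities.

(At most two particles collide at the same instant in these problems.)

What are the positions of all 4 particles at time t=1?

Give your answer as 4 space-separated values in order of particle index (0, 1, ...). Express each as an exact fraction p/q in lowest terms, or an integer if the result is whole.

Collision at t=3/4: particles 1 and 2 swap velocities; positions: p0=9/4 p1=5 p2=5 p3=27/4; velocities now: v0=3 v1=0 v2=4 v3=1
Advance to t=1 (no further collisions before then); velocities: v0=3 v1=0 v2=4 v3=1; positions = 3 5 6 7

Answer: 3 5 6 7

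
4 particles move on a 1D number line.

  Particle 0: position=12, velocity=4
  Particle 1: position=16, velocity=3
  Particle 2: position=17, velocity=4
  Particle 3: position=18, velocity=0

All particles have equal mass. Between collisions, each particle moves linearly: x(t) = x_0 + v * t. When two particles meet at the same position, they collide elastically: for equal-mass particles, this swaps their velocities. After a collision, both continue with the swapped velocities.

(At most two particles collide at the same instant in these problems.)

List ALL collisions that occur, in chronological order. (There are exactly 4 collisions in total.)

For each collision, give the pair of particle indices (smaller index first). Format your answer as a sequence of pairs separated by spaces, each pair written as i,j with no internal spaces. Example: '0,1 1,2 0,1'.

Collision at t=1/4: particles 2 and 3 swap velocities; positions: p0=13 p1=67/4 p2=18 p3=18; velocities now: v0=4 v1=3 v2=0 v3=4
Collision at t=2/3: particles 1 and 2 swap velocities; positions: p0=44/3 p1=18 p2=18 p3=59/3; velocities now: v0=4 v1=0 v2=3 v3=4
Collision at t=3/2: particles 0 and 1 swap velocities; positions: p0=18 p1=18 p2=41/2 p3=23; velocities now: v0=0 v1=4 v2=3 v3=4
Collision at t=4: particles 1 and 2 swap velocities; positions: p0=18 p1=28 p2=28 p3=33; velocities now: v0=0 v1=3 v2=4 v3=4

Answer: 2,3 1,2 0,1 1,2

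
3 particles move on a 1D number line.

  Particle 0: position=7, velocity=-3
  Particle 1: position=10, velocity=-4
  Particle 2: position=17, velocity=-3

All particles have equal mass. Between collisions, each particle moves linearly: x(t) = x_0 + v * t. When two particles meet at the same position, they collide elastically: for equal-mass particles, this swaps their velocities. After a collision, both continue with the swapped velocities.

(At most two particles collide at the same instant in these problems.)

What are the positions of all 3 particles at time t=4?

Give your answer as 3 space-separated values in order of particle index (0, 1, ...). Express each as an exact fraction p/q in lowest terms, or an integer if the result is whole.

Collision at t=3: particles 0 and 1 swap velocities; positions: p0=-2 p1=-2 p2=8; velocities now: v0=-4 v1=-3 v2=-3
Advance to t=4 (no further collisions before then); velocities: v0=-4 v1=-3 v2=-3; positions = -6 -5 5

Answer: -6 -5 5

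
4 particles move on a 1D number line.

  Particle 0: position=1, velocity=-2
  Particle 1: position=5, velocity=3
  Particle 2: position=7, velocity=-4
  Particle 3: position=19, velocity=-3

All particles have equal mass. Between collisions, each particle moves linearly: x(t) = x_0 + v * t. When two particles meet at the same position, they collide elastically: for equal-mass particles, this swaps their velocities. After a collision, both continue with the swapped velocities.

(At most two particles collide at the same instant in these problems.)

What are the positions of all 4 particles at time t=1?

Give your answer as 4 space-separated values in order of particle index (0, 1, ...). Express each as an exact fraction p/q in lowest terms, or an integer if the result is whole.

Collision at t=2/7: particles 1 and 2 swap velocities; positions: p0=3/7 p1=41/7 p2=41/7 p3=127/7; velocities now: v0=-2 v1=-4 v2=3 v3=-3
Advance to t=1 (no further collisions before then); velocities: v0=-2 v1=-4 v2=3 v3=-3; positions = -1 3 8 16

Answer: -1 3 8 16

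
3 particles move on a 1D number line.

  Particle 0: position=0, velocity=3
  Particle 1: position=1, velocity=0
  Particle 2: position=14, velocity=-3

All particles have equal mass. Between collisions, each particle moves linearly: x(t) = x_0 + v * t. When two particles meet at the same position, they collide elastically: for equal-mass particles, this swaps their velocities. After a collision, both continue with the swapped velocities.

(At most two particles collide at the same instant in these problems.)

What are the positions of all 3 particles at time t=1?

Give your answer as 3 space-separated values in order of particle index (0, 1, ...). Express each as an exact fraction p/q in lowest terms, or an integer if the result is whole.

Answer: 1 3 11

Derivation:
Collision at t=1/3: particles 0 and 1 swap velocities; positions: p0=1 p1=1 p2=13; velocities now: v0=0 v1=3 v2=-3
Advance to t=1 (no further collisions before then); velocities: v0=0 v1=3 v2=-3; positions = 1 3 11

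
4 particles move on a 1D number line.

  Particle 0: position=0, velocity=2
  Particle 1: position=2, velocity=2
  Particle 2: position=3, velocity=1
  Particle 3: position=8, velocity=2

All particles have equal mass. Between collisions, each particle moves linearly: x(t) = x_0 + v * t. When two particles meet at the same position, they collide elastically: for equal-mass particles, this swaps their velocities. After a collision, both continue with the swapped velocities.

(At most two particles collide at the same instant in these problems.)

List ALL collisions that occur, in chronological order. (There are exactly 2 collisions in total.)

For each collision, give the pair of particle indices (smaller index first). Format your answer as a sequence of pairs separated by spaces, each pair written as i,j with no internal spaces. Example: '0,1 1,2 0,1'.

Answer: 1,2 0,1

Derivation:
Collision at t=1: particles 1 and 2 swap velocities; positions: p0=2 p1=4 p2=4 p3=10; velocities now: v0=2 v1=1 v2=2 v3=2
Collision at t=3: particles 0 and 1 swap velocities; positions: p0=6 p1=6 p2=8 p3=14; velocities now: v0=1 v1=2 v2=2 v3=2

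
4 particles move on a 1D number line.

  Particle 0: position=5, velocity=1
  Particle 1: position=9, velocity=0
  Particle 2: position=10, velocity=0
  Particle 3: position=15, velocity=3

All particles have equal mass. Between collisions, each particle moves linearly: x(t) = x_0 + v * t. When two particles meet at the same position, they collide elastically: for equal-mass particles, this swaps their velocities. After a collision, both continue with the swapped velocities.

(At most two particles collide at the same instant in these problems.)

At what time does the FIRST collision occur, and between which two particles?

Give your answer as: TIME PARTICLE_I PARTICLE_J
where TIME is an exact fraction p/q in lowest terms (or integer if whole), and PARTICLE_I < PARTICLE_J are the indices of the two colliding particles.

Pair (0,1): pos 5,9 vel 1,0 -> gap=4, closing at 1/unit, collide at t=4
Pair (1,2): pos 9,10 vel 0,0 -> not approaching (rel speed 0 <= 0)
Pair (2,3): pos 10,15 vel 0,3 -> not approaching (rel speed -3 <= 0)
Earliest collision: t=4 between 0 and 1

Answer: 4 0 1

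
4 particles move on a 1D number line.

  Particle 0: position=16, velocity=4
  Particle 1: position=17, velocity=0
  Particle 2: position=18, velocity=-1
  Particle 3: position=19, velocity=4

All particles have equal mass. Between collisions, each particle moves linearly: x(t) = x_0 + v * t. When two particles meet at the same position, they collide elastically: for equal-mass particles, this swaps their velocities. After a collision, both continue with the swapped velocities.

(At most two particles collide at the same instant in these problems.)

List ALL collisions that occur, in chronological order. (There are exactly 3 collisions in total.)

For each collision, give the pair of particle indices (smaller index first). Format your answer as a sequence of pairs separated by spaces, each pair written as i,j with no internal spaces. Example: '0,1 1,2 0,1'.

Answer: 0,1 1,2 0,1

Derivation:
Collision at t=1/4: particles 0 and 1 swap velocities; positions: p0=17 p1=17 p2=71/4 p3=20; velocities now: v0=0 v1=4 v2=-1 v3=4
Collision at t=2/5: particles 1 and 2 swap velocities; positions: p0=17 p1=88/5 p2=88/5 p3=103/5; velocities now: v0=0 v1=-1 v2=4 v3=4
Collision at t=1: particles 0 and 1 swap velocities; positions: p0=17 p1=17 p2=20 p3=23; velocities now: v0=-1 v1=0 v2=4 v3=4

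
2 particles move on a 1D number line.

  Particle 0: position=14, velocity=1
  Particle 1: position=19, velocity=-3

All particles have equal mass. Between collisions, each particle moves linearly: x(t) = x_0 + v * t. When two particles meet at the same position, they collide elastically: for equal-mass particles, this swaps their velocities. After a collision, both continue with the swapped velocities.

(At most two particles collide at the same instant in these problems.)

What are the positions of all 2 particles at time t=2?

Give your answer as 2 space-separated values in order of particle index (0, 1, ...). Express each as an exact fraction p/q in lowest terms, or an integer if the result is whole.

Collision at t=5/4: particles 0 and 1 swap velocities; positions: p0=61/4 p1=61/4; velocities now: v0=-3 v1=1
Advance to t=2 (no further collisions before then); velocities: v0=-3 v1=1; positions = 13 16

Answer: 13 16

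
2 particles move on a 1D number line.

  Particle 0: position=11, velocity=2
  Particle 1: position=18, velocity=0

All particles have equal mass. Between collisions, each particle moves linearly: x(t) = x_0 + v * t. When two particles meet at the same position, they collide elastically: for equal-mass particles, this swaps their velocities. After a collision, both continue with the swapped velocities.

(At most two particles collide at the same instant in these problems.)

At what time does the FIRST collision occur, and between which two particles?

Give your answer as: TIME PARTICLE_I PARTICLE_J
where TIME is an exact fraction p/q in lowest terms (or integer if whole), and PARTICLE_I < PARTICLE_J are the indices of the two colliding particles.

Pair (0,1): pos 11,18 vel 2,0 -> gap=7, closing at 2/unit, collide at t=7/2
Earliest collision: t=7/2 between 0 and 1

Answer: 7/2 0 1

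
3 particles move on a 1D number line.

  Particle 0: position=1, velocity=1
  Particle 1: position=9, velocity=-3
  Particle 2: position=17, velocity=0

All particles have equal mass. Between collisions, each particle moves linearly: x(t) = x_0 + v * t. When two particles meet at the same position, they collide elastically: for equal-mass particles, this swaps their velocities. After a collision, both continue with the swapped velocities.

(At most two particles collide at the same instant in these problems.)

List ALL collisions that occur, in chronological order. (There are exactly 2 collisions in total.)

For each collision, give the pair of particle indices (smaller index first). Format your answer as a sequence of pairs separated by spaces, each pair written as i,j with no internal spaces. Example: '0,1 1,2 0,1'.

Collision at t=2: particles 0 and 1 swap velocities; positions: p0=3 p1=3 p2=17; velocities now: v0=-3 v1=1 v2=0
Collision at t=16: particles 1 and 2 swap velocities; positions: p0=-39 p1=17 p2=17; velocities now: v0=-3 v1=0 v2=1

Answer: 0,1 1,2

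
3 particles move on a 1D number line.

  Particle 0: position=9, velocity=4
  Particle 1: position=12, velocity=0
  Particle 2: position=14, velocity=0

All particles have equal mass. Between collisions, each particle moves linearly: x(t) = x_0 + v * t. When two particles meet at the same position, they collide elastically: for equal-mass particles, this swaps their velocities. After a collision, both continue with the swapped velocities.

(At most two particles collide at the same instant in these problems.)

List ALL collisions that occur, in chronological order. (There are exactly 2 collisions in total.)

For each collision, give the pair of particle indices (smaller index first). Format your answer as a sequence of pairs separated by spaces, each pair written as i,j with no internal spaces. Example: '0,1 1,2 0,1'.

Answer: 0,1 1,2

Derivation:
Collision at t=3/4: particles 0 and 1 swap velocities; positions: p0=12 p1=12 p2=14; velocities now: v0=0 v1=4 v2=0
Collision at t=5/4: particles 1 and 2 swap velocities; positions: p0=12 p1=14 p2=14; velocities now: v0=0 v1=0 v2=4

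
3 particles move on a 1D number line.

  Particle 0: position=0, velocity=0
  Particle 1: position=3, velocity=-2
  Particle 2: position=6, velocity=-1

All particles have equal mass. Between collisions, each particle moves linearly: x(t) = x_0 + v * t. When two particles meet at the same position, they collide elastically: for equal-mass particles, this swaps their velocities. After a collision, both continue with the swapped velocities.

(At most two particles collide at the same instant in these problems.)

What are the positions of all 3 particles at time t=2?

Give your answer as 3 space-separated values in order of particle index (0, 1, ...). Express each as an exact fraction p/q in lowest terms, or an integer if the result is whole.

Collision at t=3/2: particles 0 and 1 swap velocities; positions: p0=0 p1=0 p2=9/2; velocities now: v0=-2 v1=0 v2=-1
Advance to t=2 (no further collisions before then); velocities: v0=-2 v1=0 v2=-1; positions = -1 0 4

Answer: -1 0 4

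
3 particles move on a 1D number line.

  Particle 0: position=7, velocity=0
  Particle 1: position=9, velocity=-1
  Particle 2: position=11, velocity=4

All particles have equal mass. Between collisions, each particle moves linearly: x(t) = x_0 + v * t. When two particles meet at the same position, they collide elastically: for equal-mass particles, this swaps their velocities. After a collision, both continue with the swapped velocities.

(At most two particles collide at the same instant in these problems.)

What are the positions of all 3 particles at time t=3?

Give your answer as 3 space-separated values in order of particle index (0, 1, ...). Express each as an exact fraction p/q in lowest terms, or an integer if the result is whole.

Answer: 6 7 23

Derivation:
Collision at t=2: particles 0 and 1 swap velocities; positions: p0=7 p1=7 p2=19; velocities now: v0=-1 v1=0 v2=4
Advance to t=3 (no further collisions before then); velocities: v0=-1 v1=0 v2=4; positions = 6 7 23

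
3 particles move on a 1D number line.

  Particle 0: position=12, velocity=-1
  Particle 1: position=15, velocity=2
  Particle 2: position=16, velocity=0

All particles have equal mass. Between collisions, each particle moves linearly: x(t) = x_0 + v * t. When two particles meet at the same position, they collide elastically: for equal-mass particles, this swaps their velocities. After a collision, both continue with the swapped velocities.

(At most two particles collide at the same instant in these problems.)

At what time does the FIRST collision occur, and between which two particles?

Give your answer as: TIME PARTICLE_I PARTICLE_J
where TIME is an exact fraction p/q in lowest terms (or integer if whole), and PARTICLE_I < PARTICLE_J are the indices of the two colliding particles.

Pair (0,1): pos 12,15 vel -1,2 -> not approaching (rel speed -3 <= 0)
Pair (1,2): pos 15,16 vel 2,0 -> gap=1, closing at 2/unit, collide at t=1/2
Earliest collision: t=1/2 between 1 and 2

Answer: 1/2 1 2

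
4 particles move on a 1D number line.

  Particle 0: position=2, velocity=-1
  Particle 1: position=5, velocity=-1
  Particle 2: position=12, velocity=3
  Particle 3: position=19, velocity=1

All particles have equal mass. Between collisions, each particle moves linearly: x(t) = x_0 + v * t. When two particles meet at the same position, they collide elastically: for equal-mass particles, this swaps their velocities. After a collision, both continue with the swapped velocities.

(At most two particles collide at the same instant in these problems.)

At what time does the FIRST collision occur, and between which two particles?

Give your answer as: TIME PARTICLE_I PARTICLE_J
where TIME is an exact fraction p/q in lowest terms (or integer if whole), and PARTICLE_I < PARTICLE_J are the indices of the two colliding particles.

Pair (0,1): pos 2,5 vel -1,-1 -> not approaching (rel speed 0 <= 0)
Pair (1,2): pos 5,12 vel -1,3 -> not approaching (rel speed -4 <= 0)
Pair (2,3): pos 12,19 vel 3,1 -> gap=7, closing at 2/unit, collide at t=7/2
Earliest collision: t=7/2 between 2 and 3

Answer: 7/2 2 3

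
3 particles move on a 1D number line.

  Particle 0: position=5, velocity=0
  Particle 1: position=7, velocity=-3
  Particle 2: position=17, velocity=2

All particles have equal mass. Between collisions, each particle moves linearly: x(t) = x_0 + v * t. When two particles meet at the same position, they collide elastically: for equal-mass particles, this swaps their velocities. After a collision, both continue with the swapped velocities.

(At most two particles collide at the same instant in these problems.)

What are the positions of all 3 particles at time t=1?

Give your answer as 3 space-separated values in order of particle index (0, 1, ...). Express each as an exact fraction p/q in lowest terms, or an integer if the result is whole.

Collision at t=2/3: particles 0 and 1 swap velocities; positions: p0=5 p1=5 p2=55/3; velocities now: v0=-3 v1=0 v2=2
Advance to t=1 (no further collisions before then); velocities: v0=-3 v1=0 v2=2; positions = 4 5 19

Answer: 4 5 19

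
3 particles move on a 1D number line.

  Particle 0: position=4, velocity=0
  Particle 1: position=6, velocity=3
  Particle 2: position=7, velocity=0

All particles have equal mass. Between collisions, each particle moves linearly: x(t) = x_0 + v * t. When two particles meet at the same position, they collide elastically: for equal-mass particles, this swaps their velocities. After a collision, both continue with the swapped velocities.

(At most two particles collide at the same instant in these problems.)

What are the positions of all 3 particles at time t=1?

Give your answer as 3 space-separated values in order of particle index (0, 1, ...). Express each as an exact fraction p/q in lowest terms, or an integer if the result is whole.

Answer: 4 7 9

Derivation:
Collision at t=1/3: particles 1 and 2 swap velocities; positions: p0=4 p1=7 p2=7; velocities now: v0=0 v1=0 v2=3
Advance to t=1 (no further collisions before then); velocities: v0=0 v1=0 v2=3; positions = 4 7 9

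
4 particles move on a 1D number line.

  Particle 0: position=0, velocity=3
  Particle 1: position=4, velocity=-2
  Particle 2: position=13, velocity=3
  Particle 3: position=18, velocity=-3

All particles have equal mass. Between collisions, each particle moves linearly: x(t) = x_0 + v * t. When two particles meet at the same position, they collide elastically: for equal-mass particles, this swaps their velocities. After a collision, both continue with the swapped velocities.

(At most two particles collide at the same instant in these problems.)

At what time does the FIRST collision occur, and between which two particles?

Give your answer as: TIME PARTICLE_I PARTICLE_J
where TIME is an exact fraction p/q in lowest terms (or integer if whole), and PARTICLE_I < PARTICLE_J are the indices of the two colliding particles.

Pair (0,1): pos 0,4 vel 3,-2 -> gap=4, closing at 5/unit, collide at t=4/5
Pair (1,2): pos 4,13 vel -2,3 -> not approaching (rel speed -5 <= 0)
Pair (2,3): pos 13,18 vel 3,-3 -> gap=5, closing at 6/unit, collide at t=5/6
Earliest collision: t=4/5 between 0 and 1

Answer: 4/5 0 1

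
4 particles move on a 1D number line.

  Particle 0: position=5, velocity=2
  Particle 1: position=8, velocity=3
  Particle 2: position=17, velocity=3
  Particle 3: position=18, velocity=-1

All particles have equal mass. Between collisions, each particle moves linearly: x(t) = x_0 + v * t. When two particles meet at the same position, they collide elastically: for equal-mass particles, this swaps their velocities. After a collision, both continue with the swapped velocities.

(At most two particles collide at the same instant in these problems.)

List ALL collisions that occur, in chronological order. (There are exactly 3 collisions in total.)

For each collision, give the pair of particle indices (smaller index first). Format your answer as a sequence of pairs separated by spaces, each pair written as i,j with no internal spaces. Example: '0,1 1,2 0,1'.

Collision at t=1/4: particles 2 and 3 swap velocities; positions: p0=11/2 p1=35/4 p2=71/4 p3=71/4; velocities now: v0=2 v1=3 v2=-1 v3=3
Collision at t=5/2: particles 1 and 2 swap velocities; positions: p0=10 p1=31/2 p2=31/2 p3=49/2; velocities now: v0=2 v1=-1 v2=3 v3=3
Collision at t=13/3: particles 0 and 1 swap velocities; positions: p0=41/3 p1=41/3 p2=21 p3=30; velocities now: v0=-1 v1=2 v2=3 v3=3

Answer: 2,3 1,2 0,1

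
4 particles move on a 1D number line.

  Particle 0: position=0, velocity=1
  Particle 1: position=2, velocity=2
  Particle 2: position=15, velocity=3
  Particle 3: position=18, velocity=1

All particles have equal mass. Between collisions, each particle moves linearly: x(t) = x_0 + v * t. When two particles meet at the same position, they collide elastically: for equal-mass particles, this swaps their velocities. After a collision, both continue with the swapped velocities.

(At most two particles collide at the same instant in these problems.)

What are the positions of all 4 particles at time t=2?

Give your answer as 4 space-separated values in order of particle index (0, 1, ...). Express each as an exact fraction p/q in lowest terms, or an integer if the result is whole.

Answer: 2 6 20 21

Derivation:
Collision at t=3/2: particles 2 and 3 swap velocities; positions: p0=3/2 p1=5 p2=39/2 p3=39/2; velocities now: v0=1 v1=2 v2=1 v3=3
Advance to t=2 (no further collisions before then); velocities: v0=1 v1=2 v2=1 v3=3; positions = 2 6 20 21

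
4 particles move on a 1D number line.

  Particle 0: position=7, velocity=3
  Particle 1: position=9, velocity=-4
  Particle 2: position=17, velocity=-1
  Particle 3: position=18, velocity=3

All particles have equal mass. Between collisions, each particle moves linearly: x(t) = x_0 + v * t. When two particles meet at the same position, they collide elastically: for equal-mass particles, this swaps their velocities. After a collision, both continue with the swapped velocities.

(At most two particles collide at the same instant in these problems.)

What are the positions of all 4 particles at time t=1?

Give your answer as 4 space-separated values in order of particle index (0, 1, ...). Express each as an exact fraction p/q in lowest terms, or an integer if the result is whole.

Answer: 5 10 16 21

Derivation:
Collision at t=2/7: particles 0 and 1 swap velocities; positions: p0=55/7 p1=55/7 p2=117/7 p3=132/7; velocities now: v0=-4 v1=3 v2=-1 v3=3
Advance to t=1 (no further collisions before then); velocities: v0=-4 v1=3 v2=-1 v3=3; positions = 5 10 16 21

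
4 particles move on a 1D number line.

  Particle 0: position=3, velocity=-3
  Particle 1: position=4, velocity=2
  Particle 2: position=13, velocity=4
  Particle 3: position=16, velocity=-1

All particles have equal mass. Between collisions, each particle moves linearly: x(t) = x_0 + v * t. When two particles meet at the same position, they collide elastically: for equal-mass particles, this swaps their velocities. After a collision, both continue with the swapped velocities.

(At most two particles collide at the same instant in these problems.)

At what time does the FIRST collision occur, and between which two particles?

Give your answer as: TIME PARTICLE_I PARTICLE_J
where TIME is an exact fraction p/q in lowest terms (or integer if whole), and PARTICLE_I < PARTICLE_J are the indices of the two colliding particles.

Pair (0,1): pos 3,4 vel -3,2 -> not approaching (rel speed -5 <= 0)
Pair (1,2): pos 4,13 vel 2,4 -> not approaching (rel speed -2 <= 0)
Pair (2,3): pos 13,16 vel 4,-1 -> gap=3, closing at 5/unit, collide at t=3/5
Earliest collision: t=3/5 between 2 and 3

Answer: 3/5 2 3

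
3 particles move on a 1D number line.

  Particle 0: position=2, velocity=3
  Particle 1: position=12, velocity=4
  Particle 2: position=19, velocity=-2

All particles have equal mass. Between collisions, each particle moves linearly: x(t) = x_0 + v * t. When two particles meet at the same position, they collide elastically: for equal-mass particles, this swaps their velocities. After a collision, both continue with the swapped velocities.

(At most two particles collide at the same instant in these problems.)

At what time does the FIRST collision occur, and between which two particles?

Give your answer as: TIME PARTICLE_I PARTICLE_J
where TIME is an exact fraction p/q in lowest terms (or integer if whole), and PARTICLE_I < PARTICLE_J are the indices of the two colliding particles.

Answer: 7/6 1 2

Derivation:
Pair (0,1): pos 2,12 vel 3,4 -> not approaching (rel speed -1 <= 0)
Pair (1,2): pos 12,19 vel 4,-2 -> gap=7, closing at 6/unit, collide at t=7/6
Earliest collision: t=7/6 between 1 and 2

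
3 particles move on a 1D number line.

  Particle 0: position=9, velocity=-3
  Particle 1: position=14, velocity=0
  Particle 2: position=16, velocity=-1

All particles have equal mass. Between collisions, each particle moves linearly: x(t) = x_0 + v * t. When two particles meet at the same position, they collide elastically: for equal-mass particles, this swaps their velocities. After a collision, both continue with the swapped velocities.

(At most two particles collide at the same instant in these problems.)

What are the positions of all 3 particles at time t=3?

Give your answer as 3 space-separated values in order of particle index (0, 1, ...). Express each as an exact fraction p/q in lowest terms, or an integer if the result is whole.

Collision at t=2: particles 1 and 2 swap velocities; positions: p0=3 p1=14 p2=14; velocities now: v0=-3 v1=-1 v2=0
Advance to t=3 (no further collisions before then); velocities: v0=-3 v1=-1 v2=0; positions = 0 13 14

Answer: 0 13 14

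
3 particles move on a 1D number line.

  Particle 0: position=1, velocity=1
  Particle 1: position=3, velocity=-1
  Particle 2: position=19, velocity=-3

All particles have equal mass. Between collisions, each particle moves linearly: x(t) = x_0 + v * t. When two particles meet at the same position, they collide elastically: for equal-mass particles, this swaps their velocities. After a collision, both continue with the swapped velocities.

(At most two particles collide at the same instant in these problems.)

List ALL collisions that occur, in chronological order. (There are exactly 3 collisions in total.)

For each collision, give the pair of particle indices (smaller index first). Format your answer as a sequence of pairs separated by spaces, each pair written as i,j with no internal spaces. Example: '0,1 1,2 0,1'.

Answer: 0,1 1,2 0,1

Derivation:
Collision at t=1: particles 0 and 1 swap velocities; positions: p0=2 p1=2 p2=16; velocities now: v0=-1 v1=1 v2=-3
Collision at t=9/2: particles 1 and 2 swap velocities; positions: p0=-3/2 p1=11/2 p2=11/2; velocities now: v0=-1 v1=-3 v2=1
Collision at t=8: particles 0 and 1 swap velocities; positions: p0=-5 p1=-5 p2=9; velocities now: v0=-3 v1=-1 v2=1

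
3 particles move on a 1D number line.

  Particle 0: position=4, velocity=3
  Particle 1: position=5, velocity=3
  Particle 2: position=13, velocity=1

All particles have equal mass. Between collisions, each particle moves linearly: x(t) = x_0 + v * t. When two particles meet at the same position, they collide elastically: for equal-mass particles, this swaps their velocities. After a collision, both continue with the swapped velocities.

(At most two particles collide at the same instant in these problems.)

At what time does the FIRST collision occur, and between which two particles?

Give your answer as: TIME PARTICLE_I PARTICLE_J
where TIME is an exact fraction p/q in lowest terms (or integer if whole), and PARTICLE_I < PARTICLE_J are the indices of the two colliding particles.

Pair (0,1): pos 4,5 vel 3,3 -> not approaching (rel speed 0 <= 0)
Pair (1,2): pos 5,13 vel 3,1 -> gap=8, closing at 2/unit, collide at t=4
Earliest collision: t=4 between 1 and 2

Answer: 4 1 2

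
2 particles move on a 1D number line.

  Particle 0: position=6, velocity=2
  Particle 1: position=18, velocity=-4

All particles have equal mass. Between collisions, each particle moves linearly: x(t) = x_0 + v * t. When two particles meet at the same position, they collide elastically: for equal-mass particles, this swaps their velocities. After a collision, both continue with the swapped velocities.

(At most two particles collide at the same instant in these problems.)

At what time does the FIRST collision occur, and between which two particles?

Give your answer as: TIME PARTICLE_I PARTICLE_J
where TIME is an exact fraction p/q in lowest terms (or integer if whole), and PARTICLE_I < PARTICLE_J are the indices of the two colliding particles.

Pair (0,1): pos 6,18 vel 2,-4 -> gap=12, closing at 6/unit, collide at t=2
Earliest collision: t=2 between 0 and 1

Answer: 2 0 1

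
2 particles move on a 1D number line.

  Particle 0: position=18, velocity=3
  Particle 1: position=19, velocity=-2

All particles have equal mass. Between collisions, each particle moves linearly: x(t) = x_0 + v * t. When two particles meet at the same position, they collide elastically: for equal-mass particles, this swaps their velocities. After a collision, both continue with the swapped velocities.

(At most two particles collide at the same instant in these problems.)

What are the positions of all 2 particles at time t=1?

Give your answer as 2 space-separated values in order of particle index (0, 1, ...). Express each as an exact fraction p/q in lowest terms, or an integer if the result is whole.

Answer: 17 21

Derivation:
Collision at t=1/5: particles 0 and 1 swap velocities; positions: p0=93/5 p1=93/5; velocities now: v0=-2 v1=3
Advance to t=1 (no further collisions before then); velocities: v0=-2 v1=3; positions = 17 21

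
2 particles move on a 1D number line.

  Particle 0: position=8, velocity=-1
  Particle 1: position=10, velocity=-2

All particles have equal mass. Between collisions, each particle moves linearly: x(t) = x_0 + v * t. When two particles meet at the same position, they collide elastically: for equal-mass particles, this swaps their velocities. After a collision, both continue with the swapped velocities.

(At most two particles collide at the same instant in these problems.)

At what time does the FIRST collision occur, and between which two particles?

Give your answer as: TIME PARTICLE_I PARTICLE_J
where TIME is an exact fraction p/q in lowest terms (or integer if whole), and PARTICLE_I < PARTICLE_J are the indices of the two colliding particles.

Answer: 2 0 1

Derivation:
Pair (0,1): pos 8,10 vel -1,-2 -> gap=2, closing at 1/unit, collide at t=2
Earliest collision: t=2 between 0 and 1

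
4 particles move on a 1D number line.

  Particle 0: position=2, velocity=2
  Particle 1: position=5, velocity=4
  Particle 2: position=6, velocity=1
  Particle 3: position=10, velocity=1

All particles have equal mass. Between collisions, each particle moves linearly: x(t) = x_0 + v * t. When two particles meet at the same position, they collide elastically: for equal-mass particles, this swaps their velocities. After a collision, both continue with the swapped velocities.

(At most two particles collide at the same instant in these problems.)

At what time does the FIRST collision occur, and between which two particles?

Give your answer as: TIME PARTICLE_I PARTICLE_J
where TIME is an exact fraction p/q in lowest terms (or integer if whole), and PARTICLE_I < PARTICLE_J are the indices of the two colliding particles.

Answer: 1/3 1 2

Derivation:
Pair (0,1): pos 2,5 vel 2,4 -> not approaching (rel speed -2 <= 0)
Pair (1,2): pos 5,6 vel 4,1 -> gap=1, closing at 3/unit, collide at t=1/3
Pair (2,3): pos 6,10 vel 1,1 -> not approaching (rel speed 0 <= 0)
Earliest collision: t=1/3 between 1 and 2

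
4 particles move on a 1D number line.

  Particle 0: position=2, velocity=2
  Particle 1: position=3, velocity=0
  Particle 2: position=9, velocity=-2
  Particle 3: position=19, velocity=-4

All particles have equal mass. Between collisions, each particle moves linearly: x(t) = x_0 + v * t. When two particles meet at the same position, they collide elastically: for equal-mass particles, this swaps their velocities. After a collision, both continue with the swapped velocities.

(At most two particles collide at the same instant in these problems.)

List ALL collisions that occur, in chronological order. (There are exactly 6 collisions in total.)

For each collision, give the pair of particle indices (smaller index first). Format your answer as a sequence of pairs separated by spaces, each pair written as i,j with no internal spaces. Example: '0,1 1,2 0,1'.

Answer: 0,1 1,2 2,3 0,1 1,2 0,1

Derivation:
Collision at t=1/2: particles 0 and 1 swap velocities; positions: p0=3 p1=3 p2=8 p3=17; velocities now: v0=0 v1=2 v2=-2 v3=-4
Collision at t=7/4: particles 1 and 2 swap velocities; positions: p0=3 p1=11/2 p2=11/2 p3=12; velocities now: v0=0 v1=-2 v2=2 v3=-4
Collision at t=17/6: particles 2 and 3 swap velocities; positions: p0=3 p1=10/3 p2=23/3 p3=23/3; velocities now: v0=0 v1=-2 v2=-4 v3=2
Collision at t=3: particles 0 and 1 swap velocities; positions: p0=3 p1=3 p2=7 p3=8; velocities now: v0=-2 v1=0 v2=-4 v3=2
Collision at t=4: particles 1 and 2 swap velocities; positions: p0=1 p1=3 p2=3 p3=10; velocities now: v0=-2 v1=-4 v2=0 v3=2
Collision at t=5: particles 0 and 1 swap velocities; positions: p0=-1 p1=-1 p2=3 p3=12; velocities now: v0=-4 v1=-2 v2=0 v3=2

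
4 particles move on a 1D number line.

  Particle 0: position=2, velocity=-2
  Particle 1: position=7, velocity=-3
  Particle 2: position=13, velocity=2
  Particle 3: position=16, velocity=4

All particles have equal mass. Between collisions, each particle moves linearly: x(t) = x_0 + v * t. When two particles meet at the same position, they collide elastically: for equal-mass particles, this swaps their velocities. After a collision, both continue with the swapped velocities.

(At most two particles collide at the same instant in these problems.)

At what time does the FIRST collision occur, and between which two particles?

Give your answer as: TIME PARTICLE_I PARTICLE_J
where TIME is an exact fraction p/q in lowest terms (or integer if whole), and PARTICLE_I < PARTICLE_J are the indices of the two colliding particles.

Pair (0,1): pos 2,7 vel -2,-3 -> gap=5, closing at 1/unit, collide at t=5
Pair (1,2): pos 7,13 vel -3,2 -> not approaching (rel speed -5 <= 0)
Pair (2,3): pos 13,16 vel 2,4 -> not approaching (rel speed -2 <= 0)
Earliest collision: t=5 between 0 and 1

Answer: 5 0 1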